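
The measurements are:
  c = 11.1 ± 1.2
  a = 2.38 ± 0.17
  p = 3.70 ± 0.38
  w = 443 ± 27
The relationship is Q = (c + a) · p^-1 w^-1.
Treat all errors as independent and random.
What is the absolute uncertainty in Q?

0.00123

Let u = c + a = 13.5. δu = √(δc² + δa²) = √(1.44 + 0.0289) = 1.21, so δu/u = 0.0899.
Q is then a monomial in u, p, w:
δQ/Q = √((δu/u)² + (-1·δp/p)² + (-1·δw/w)²) = √(0.00808 + 0.0105 + 0.00371) = 0.149
Q = 0.00822, so δQ = 0.149 × 0.00822 = 0.00123.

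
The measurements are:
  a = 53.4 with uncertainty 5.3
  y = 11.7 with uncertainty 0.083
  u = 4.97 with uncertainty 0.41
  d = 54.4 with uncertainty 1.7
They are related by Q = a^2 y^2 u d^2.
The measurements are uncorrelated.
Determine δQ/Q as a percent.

Each factor contributes (exponent × relative error)² to (δQ/Q)²:
  (2·δa/a)² = (2×0.0993)² = 0.0394;  (2·δy/y)² = (2×0.00709)² = 0.000201;  (1·δu/u)² = (1×0.0825)² = 0.00681;  (2·δd/d)² = (2×0.0312)² = 0.00391
δQ/Q = √(0.0503) = 0.224

22.4%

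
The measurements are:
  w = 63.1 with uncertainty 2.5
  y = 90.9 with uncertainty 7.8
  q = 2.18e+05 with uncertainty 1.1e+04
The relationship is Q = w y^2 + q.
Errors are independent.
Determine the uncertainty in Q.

Let p = w·y^2 = 5.21e+05. δp/p = √((1·δw/w)² + (2·δy/y)²) = √(0.00157 + 0.0295) = 0.176, so δp = 91800.
Q = p + q: δQ = √(δp² + δq²) = √(8.43e+09 + 1.21e+08) = 92500

92500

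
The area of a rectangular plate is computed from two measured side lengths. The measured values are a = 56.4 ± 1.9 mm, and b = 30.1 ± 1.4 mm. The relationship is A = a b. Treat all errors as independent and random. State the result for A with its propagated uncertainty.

1700 ± 97.5 mm^2

Each factor contributes (exponent × relative error)² to (δA/A)²:
  (1·δa/a)² = (1×0.0337)² = 0.00113;  (1·δb/b)² = (1×0.0465)² = 0.00216
δA/A = √(0.00330) = 0.0574
A = 1700 mm^2, so δA = 0.0574 × 1700 = 97.5 mm^2.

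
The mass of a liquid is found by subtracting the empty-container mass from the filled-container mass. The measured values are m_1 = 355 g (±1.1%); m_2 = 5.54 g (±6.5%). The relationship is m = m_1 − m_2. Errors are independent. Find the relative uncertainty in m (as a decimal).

0.0112

m is a linear combination, so absolute uncertainties add in quadrature:
  (δm_1)² = 15.2;  (δm_2)² = 0.130
δm = √(15.4) = 3.92 g
m = 349 g, so δm/m = 3.92/349 = 0.0112.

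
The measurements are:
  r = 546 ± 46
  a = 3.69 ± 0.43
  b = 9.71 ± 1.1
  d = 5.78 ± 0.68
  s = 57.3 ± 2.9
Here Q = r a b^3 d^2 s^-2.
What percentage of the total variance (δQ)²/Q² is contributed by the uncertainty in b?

57.2%

(δQ/Q)² = (1·δr/r)² + (1·δa/a)² + (3·δb/b)² + (2·δd/d)² + (-2·δs/s)²
  r term: (1×0.0842)² = 0.00710
  a term: (1×0.117)² = 0.0136
  b term: (3×0.113)² = 0.116
  d term: (2×0.118)² = 0.0554
  s term: (-2×0.0506)² = 0.0102
Total = 0.202. Share from b = 0.116/0.202 = 0.572.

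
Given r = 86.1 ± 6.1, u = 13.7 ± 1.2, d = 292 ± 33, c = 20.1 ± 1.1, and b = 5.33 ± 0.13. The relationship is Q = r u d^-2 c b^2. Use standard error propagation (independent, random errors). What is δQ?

2.08

Products/powers → add relative errors in quadrature, weighted by exponent:
  (1·δr/r)² = (1×0.0708)² = 0.00502;  (1·δu/u)² = (1×0.0876)² = 0.00767;  (-2·δd/d)² = (-2×0.113)² = 0.0511;  (1·δc/c)² = (1×0.0547)² = 0.00299;  (2·δb/b)² = (2×0.0244)² = 0.00238
δQ/Q = √(0.0692) = 0.263
Q = 7.90, so δQ = 0.263 × 7.90 = 2.08.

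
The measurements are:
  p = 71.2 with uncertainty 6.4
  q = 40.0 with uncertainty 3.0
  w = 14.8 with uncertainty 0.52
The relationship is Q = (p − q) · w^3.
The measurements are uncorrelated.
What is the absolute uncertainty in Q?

Let u = p − q = 31.2. δu = √(δp² + δq²) = √(41.0 + 9.00) = 7.07, so δu/u = 0.227.
Q is then a monomial in u, w:
δQ/Q = √((δu/u)² + (3·δw/w)²) = √(0.0513 + 0.0111) = 0.250
Q = 1.01e+05, so δQ = 0.250 × 1.01e+05 = 25300.

25300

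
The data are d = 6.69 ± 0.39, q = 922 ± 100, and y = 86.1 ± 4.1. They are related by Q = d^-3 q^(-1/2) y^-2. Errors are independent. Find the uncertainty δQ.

3.06e-09

Since Q is a product/quotient, work with relative uncertainties:
  (-3·δd/d)² = (-3×0.0583)² = 0.0306;  (−½·δq/q)² = (-0.5×0.108)² = 0.00294;  (-2·δy/y)² = (-2×0.0476)² = 0.00907
δQ/Q = √(0.0426) = 0.206
Q = 1.48e-08, so δQ = 0.206 × 1.48e-08 = 3.06e-09.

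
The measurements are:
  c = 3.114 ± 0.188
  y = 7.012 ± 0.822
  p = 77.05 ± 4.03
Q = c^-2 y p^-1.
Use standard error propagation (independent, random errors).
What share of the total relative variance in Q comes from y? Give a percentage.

(δQ/Q)² = (-2·δc/c)² + (1·δy/y)² + (-1·δp/p)²
  c term: (-2×0.0604)² = 0.0146
  y term: (1×0.117)² = 0.0137
  p term: (-1×0.0523)² = 0.00274
Total = 0.0311. Share from y = 0.0137/0.0311 = 0.442.

44.2%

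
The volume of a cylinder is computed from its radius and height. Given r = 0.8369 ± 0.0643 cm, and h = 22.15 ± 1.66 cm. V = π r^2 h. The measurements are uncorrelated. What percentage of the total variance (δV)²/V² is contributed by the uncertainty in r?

80.8%

(δV/V)² = (2·δr/r)² + (1·δh/h)²
  r term: (2×0.0768)² = 0.0236
  h term: (1×0.0749)² = 0.00562
Total = 0.0292. Share from r = 0.0236/0.0292 = 0.808.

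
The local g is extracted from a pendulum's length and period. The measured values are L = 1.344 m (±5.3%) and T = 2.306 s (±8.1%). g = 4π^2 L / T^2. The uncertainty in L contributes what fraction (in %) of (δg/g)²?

9.67%

(δg/g)² = (1·δL/L)² + (-2·δT/T)²
  L term: (1×0.0530)² = 0.00281
  T term: (-2×0.0810)² = 0.0262
Total = 0.0291. Share from L = 0.00281/0.0291 = 0.0967.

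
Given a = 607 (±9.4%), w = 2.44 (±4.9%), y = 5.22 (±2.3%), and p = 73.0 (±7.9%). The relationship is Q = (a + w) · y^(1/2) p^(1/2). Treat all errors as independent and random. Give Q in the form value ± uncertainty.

11900 ± 1220

Let u = a + w = 609. δu = √(δa² + δw²) = √(3260 + 0.0143) = 57.1, so δu/u = 0.0936.
Q is then a monomial in u, y, p:
δQ/Q = √((δu/u)² + (½·δy/y)² + (½·δp/p)²) = √(0.00877 + 0.000132 + 0.00156) = 0.102
Q = 11900, so δQ = 0.102 × 11900 = 1220.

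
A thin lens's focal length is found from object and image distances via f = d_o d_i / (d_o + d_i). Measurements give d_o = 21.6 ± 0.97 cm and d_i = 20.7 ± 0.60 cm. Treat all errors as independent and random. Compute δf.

0.280 cm

∂f/∂d_o = (d_i/(d_o+d_i))² = 0.239;  ∂f/∂d_i = (d_o/(d_o+d_i))² = 0.261
δf = √((∂f/∂d_o · δd_o)² + (∂f/∂d_i · δd_i)²) = √(0.0540 + 0.0245) = 0.280 cm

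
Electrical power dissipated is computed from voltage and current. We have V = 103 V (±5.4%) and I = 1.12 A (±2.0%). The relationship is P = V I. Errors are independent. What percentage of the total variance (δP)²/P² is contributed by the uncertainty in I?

(δP/P)² = (1·δV/V)² + (1·δI/I)²
  V term: (1×0.0540)² = 0.00292
  I term: (1×0.0200)² = 0.000400
Total = 0.00332. Share from I = 0.000400/0.00332 = 0.121.

12.1%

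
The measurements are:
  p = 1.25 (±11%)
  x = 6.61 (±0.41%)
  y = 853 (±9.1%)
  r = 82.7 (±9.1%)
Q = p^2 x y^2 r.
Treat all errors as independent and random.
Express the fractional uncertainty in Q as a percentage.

30.0%

Products/powers → add relative errors in quadrature, weighted by exponent:
  (2·δp/p)² = (2×0.110)² = 0.0484;  (1·δx/x)² = (1×0.00410)² = 1.68e-05;  (2·δy/y)² = (2×0.0910)² = 0.0331;  (1·δr/r)² = (1×0.0910)² = 0.00828
δQ/Q = √(0.0898) = 0.300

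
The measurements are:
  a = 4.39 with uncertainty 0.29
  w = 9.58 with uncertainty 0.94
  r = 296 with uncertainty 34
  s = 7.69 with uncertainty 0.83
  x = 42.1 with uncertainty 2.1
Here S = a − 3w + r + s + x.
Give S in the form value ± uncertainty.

321 ± 34.2

Each term contributes (cᵢ δxᵢ)² to (δS)²:
  (δa)² = 0.0841;  (3·δw)² = 7.95;  (δr)² = 1160;  (δs)² = 0.689;  (δx)² = 4.41
δS = √(1170) = 34.2
S = 321.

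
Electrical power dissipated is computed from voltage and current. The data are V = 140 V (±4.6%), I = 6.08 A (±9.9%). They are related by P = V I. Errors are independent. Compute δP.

92.9 W

Since P is a product/quotient, work with relative uncertainties:
  (1·δV/V)² = (1×0.0460)² = 0.00212;  (1·δI/I)² = (1×0.0990)² = 0.00980
δP/P = √(0.0119) = 0.109
P = 851 W, so δP = 0.109 × 851 = 92.9 W.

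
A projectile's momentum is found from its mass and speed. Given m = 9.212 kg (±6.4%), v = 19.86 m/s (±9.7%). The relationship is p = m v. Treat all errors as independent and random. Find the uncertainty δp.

Products/powers → add relative errors in quadrature, weighted by exponent:
  (1·δm/m)² = (1×0.0640)² = 0.00410;  (1·δv/v)² = (1×0.0970)² = 0.00941
δp/p = √(0.0135) = 0.116
p = 183.0 kg·m/s, so δp = 0.116 × 183.0 = 21.3 kg·m/s.

21.3 kg·m/s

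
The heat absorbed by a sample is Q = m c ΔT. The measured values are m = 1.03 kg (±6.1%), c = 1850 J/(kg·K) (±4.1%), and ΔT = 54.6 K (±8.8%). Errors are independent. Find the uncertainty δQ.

11900 J

Since Q is a product/quotient, work with relative uncertainties:
  (1·δm/m)² = (1×0.0610)² = 0.00372;  (1·δc/c)² = (1×0.0410)² = 0.00168;  (1·δΔT/ΔT)² = (1×0.0880)² = 0.00774
δQ/Q = √(0.0131) = 0.115
Q = 1.04e+05 J, so δQ = 0.115 × 1.04e+05 = 11900 J.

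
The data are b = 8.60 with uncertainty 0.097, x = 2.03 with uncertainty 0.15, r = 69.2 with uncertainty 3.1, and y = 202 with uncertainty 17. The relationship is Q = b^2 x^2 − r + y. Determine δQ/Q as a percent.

Let p = b^2·x^2 = 305. δp/p = √((2·δb/b)² + (2·δx/x)²) = √(0.000509 + 0.0218) = 0.149, so δp = 45.6.
Q = p − r + y: δQ = √(δp² + δr² + δy²) = √(2080 + 9.61 + 289) = 48.7
Q = 438, so δQ/Q = 48.7/438 = 0.111.

11.1%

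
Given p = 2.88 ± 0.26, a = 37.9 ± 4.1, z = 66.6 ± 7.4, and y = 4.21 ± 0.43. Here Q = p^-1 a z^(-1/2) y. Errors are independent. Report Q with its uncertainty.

6.79 ± 1.24

Q is a product of powers, so relative uncertainties combine in quadrature:
  (-1·δp/p)² = (-1×0.0903)² = 0.00815;  (1·δa/a)² = (1×0.108)² = 0.0117;  (−½·δz/z)² = (-0.5×0.111)² = 0.00309;  (1·δy/y)² = (1×0.102)² = 0.0104
δQ/Q = √(0.0334) = 0.183
Q = 6.79, so δQ = 0.183 × 6.79 = 1.24.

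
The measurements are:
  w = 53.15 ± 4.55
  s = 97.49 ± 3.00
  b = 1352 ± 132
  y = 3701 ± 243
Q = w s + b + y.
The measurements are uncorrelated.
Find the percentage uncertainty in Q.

5.34%

Let p = w·s = 5182. δp/p = √((1·δw/w)² + (1·δs/s)²) = √(0.00733 + 0.000947) = 0.0910, so δp = 471.
Q = p + b + y: δQ = √(δp² + δb² + δy²) = √(2.22e+05 + 17400 + 59000) = 546
Q = 10230, so δQ/Q = 546/10230 = 0.0534.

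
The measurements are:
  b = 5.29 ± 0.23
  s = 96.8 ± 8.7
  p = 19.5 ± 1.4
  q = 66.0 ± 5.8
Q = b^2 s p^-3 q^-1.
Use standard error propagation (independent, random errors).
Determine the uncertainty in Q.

For a monomial Q ∝ b^2, s, p^-3, q^-1, fractional errors add in quadrature:
  (2·δb/b)² = (2×0.0435)² = 0.00756;  (1·δs/s)² = (1×0.0899)² = 0.00808;  (-3·δp/p)² = (-3×0.0718)² = 0.0464;  (-1·δq/q)² = (-1×0.0879)² = 0.00772
δQ/Q = √(0.0698) = 0.264
Q = 0.00554, so δQ = 0.264 × 0.00554 = 0.00146.

0.00146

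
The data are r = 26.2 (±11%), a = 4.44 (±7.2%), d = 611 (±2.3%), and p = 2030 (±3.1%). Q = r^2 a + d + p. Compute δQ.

708

Let w = r^2·a = 3050. δw/w = √((2·δr/r)² + (1·δa/a)²) = √(0.0484 + 0.00518) = 0.231, so δw = 706.
Q = w + d + p: δQ = √(δw² + δd² + δp²) = √(4.98e+05 + 197 + 3960) = 708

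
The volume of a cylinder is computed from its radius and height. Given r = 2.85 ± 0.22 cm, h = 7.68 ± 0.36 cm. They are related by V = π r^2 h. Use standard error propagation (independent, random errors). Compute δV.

31.6 cm^3

For a monomial V ∝ r^2, h, fractional errors add in quadrature:
  (2·δr/r)² = (2×0.0772)² = 0.0238;  (1·δh/h)² = (1×0.0469)² = 0.00220
δV/V = √(0.0260) = 0.161
V = 196 cm^3, so δV = 0.161 × 196 = 31.6 cm^3.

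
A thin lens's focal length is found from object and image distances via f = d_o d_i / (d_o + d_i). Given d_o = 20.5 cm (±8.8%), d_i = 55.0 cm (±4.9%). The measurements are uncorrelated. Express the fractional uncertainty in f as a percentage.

6.55%

∂f/∂d_o = (d_i/(d_o+d_i))² = 0.531;  ∂f/∂d_i = (d_o/(d_o+d_i))² = 0.0737
δf = √((∂f/∂d_o · δd_o)² + (∂f/∂d_i · δd_i)²) = √(0.917 + 0.0395) = 0.978 cm
f = 14.9 cm, so δf/f = 0.978/14.9 = 0.0655.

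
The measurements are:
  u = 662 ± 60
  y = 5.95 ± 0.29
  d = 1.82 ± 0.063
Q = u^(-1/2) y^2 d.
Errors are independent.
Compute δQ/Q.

Products/powers → add relative errors in quadrature, weighted by exponent:
  (−½·δu/u)² = (-0.5×0.0906)² = 0.00205;  (2·δy/y)² = (2×0.0487)² = 0.00950;  (1·δd/d)² = (1×0.0346)² = 0.00120
δQ/Q = √(0.0128) = 0.113

0.113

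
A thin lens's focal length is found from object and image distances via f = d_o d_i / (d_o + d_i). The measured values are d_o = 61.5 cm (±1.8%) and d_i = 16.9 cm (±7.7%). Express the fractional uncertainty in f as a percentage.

6.05%

∂f/∂d_o = (d_i/(d_o+d_i))² = 0.0465;  ∂f/∂d_i = (d_o/(d_o+d_i))² = 0.615
δf = √((∂f/∂d_o · δd_o)² + (∂f/∂d_i · δd_i)²) = √(0.00265 + 0.641) = 0.802 cm
f = 13.3 cm, so δf/f = 0.802/13.3 = 0.0605.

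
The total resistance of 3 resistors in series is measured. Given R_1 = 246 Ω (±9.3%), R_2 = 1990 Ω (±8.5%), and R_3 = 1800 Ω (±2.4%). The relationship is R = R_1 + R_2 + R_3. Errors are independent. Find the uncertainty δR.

For a sum/difference, combine absolute errors in quadrature:
  (δR_1)² = 523;  (δR_2)² = 28600;  (δR_3)² = 1870
δR = √(31000) = 176 Ω

176 Ω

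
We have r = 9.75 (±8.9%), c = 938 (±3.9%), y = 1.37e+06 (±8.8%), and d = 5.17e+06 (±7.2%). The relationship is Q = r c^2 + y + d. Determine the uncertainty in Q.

1.09e+06

Let p = r·c^2 = 8.58e+06. δp/p = √((1·δr/r)² + (2·δc/c)²) = √(0.00792 + 0.00608) = 0.118, so δp = 1.02e+06.
Q = p + y + d: δQ = √(δp² + δy² + δd²) = √(1.03e+12 + 1.45e+10 + 1.39e+11) = 1.09e+06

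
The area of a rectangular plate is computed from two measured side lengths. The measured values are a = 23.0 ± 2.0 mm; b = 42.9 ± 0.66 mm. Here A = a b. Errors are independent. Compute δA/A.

0.0883

For a monomial A ∝ a, b, fractional errors add in quadrature:
  (1·δa/a)² = (1×0.0870)² = 0.00756;  (1·δb/b)² = (1×0.0154)² = 0.000237
δA/A = √(0.00780) = 0.0883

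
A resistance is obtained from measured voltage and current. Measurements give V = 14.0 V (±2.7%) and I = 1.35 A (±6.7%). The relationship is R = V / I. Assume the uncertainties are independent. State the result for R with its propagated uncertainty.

For a monomial R ∝ V, I^-1, fractional errors add in quadrature:
  (1·δV/V)² = (1×0.0270)² = 0.000729;  (-1·δI/I)² = (-1×0.0670)² = 0.00449
δR/R = √(0.00522) = 0.0722
R = 10.4 Ω, so δR = 0.0722 × 10.4 = 0.749 Ω.

10.4 ± 0.749 Ω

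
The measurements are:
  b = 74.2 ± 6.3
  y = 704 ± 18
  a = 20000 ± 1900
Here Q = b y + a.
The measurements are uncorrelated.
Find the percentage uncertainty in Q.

Let p = b·y = 52200. δp/p = √((1·δb/b)² + (1·δy/y)²) = √(0.00721 + 0.000654) = 0.0887, so δp = 4630.
Q = p + a: δQ = √(δp² + δa²) = √(2.15e+07 + 3.61e+06) = 5010
Q = 72200, so δQ/Q = 5010/72200 = 0.0693.

6.93%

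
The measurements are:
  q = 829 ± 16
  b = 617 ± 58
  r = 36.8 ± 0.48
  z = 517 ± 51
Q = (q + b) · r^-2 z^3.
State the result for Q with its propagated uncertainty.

Let u = q + b = 1450. δu = √(δq² + δb²) = √(256 + 3360) = 60.2, so δu/u = 0.0416.
Q is then a monomial in u, r, z:
δQ/Q = √((δu/u)² + (-2·δr/r)² + (3·δz/z)²) = √(0.00173 + 0.000681 + 0.0876) = 0.300
Q = 1.48e+08, so δQ = 0.300 × 1.48e+08 = 4.43e+07.

(1.48 ± 0.443) × 10^8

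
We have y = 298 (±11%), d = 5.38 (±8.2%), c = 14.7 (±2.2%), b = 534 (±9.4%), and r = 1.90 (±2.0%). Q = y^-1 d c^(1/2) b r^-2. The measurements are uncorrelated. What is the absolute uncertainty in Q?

Each factor contributes (exponent × relative error)² to (δQ/Q)²:
  (-1·δy/y)² = (-1×0.110)² = 0.0121;  (1·δd/d)² = (1×0.0820)² = 0.00672;  (½·δc/c)² = (0.5×0.0220)² = 0.000121;  (1·δb/b)² = (1×0.0940)² = 0.00884;  (-2·δr/r)² = (-2×0.0200)² = 0.00160
δQ/Q = √(0.0294) = 0.171
Q = 10.2, so δQ = 0.171 × 10.2 = 1.76.

1.76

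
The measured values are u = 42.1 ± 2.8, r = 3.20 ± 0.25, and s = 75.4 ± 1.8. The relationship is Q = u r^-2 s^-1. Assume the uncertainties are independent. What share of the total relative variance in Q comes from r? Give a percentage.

(δQ/Q)² = (1·δu/u)² + (-2·δr/r)² + (-1·δs/s)²
  u term: (1×0.0665)² = 0.00442
  r term: (-2×0.0781)² = 0.0244
  s term: (-1×0.0239)² = 0.000570
Total = 0.0294. Share from r = 0.0244/0.0294 = 0.830.

83.0%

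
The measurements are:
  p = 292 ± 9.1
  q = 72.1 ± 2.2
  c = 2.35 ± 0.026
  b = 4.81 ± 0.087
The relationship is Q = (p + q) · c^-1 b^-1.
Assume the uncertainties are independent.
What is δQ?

Let u = p + q = 364. δu = √(δp² + δq²) = √(82.8 + 4.84) = 9.36, so δu/u = 0.0257.
Q is then a monomial in u, c, b:
δQ/Q = √((δu/u)² + (-1·δc/c)² + (-1·δb/b)²) = √(0.000661 + 0.000122 + 0.000327) = 0.0333
Q = 32.2, so δQ = 0.0333 × 32.2 = 1.07.

1.07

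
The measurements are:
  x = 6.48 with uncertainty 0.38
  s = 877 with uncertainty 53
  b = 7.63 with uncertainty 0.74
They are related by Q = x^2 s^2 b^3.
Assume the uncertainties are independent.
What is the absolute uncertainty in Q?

For a monomial Q ∝ x^2, s^2, b^3, fractional errors add in quadrature:
  (2·δx/x)² = (2×0.0586)² = 0.0138;  (2·δs/s)² = (2×0.0604)² = 0.0146;  (3·δb/b)² = (3×0.0970)² = 0.0847
δQ/Q = √(0.113) = 0.336
Q = 1.43e+10, so δQ = 0.336 × 1.43e+10 = 4.82e+09.

4.82e+09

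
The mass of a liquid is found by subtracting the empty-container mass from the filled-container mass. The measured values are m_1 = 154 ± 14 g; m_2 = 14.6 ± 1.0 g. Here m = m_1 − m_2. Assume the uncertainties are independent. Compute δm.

Sums and differences: (δm)² = Σ (cᵢ δxᵢ)².
  (δm_1)² = 196;  (δm_2)² = 1.00
δm = √(197) = 14.0 g

14.0 g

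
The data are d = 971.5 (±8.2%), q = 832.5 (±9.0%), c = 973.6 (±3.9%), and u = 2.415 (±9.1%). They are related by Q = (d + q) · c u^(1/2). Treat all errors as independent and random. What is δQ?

2.33e+05

Let w = d + q = 1804. δw = √(δd² + δq²) = √(6350 + 5610) = 109, so δw/w = 0.0606.
Q is then a monomial in w, c, u:
δQ/Q = √((δw/w)² + (1·δc/c)² + (½·δu/u)²) = √(0.00367 + 0.00152 + 0.00207) = 0.0852
Q = 2.729e+06, so δQ = 0.0852 × 2.729e+06 = 2.33e+05.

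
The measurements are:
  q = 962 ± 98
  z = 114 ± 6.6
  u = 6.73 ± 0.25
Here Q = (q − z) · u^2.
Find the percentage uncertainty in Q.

13.8%

Let w = q − z = 848. δw = √(δq² + δz²) = √(9600 + 43.6) = 98.2, so δw/w = 0.116.
Q is then a monomial in w, u:
δQ/Q = √((δw/w)² + (2·δu/u)²) = √(0.0134 + 0.00552) = 0.138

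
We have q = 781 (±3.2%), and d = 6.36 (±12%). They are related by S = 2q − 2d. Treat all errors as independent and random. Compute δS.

S is a linear combination, so absolute uncertainties add in quadrature:
  (2·δq)² = 2500;  (2·δd)² = 2.33
δS = √(2500) = 50.0

50.0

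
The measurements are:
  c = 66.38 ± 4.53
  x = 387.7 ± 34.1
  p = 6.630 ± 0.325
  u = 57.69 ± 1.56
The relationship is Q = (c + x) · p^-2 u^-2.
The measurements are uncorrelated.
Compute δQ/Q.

Let w = c + x = 454.1. δw = √(δc² + δx²) = √(20.5 + 1160) = 34.4, so δw/w = 0.0758.
Q is then a monomial in w, p, u:
δQ/Q = √((δw/w)² + (-2·δp/p)² + (-2·δu/u)²) = √(0.00574 + 0.00961 + 0.00292) = 0.135

0.135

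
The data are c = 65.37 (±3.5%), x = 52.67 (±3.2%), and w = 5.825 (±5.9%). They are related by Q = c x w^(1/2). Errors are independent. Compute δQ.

464

Products/powers → add relative errors in quadrature, weighted by exponent:
  (1·δc/c)² = (1×0.0350)² = 0.00123;  (1·δx/x)² = (1×0.0320)² = 0.00102;  (½·δw/w)² = (0.5×0.0590)² = 0.000870
δQ/Q = √(0.00312) = 0.0559
Q = 8310, so δQ = 0.0559 × 8310 = 464.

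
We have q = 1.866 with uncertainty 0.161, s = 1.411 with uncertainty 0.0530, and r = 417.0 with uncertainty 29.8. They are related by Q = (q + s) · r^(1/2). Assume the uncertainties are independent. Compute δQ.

Let u = q + s = 3.277. δu = √(δq² + δs²) = √(0.0259 + 0.00281) = 0.169, so δu/u = 0.0517.
Q is then a monomial in u, r:
δQ/Q = √((δu/u)² + (½·δr/r)²) = √(0.00268 + 0.00128) = 0.0629
Q = 66.92, so δQ = 0.0629 × 66.92 = 4.21.

4.21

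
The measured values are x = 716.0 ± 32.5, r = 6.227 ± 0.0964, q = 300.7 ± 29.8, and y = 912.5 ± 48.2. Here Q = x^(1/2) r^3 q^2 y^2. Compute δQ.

1.12e+14

Each factor contributes (exponent × relative error)² to (δQ/Q)²:
  (½·δx/x)² = (0.5×0.0454)² = 0.000515;  (3·δr/r)² = (3×0.0155)² = 0.00216;  (2·δq/q)² = (2×0.0991)² = 0.0393;  (2·δy/y)² = (2×0.0528)² = 0.0112
δQ/Q = √(0.0531) = 0.230
Q = 4.864e+14, so δQ = 0.230 × 4.864e+14 = 1.12e+14.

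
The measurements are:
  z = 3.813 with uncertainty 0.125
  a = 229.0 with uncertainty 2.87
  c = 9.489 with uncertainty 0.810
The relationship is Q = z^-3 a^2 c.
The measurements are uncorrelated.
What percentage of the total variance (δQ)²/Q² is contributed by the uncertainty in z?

55.0%

(δQ/Q)² = (-3·δz/z)² + (2·δa/a)² + (1·δc/c)²
  z term: (-3×0.0328)² = 0.00967
  a term: (2×0.0125)² = 0.000628
  c term: (1×0.0854)² = 0.00729
Total = 0.0176. Share from z = 0.00967/0.0176 = 0.550.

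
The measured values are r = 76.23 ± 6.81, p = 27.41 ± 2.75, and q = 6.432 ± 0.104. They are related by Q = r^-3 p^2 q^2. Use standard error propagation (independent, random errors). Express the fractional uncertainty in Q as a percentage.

For a monomial Q ∝ r^-3, p^2, q^2, fractional errors add in quadrature:
  (-3·δr/r)² = (-3×0.0893)² = 0.0718;  (2·δp/p)² = (2×0.100)² = 0.0403;  (2·δq/q)² = (2×0.0162)² = 0.00105
δQ/Q = √(0.113) = 0.336

33.6%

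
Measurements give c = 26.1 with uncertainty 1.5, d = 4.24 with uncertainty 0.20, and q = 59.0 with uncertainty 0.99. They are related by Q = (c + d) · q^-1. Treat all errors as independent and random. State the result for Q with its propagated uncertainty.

Let u = c + d = 30.3. δu = √(δc² + δd²) = √(2.25 + 0.0400) = 1.51, so δu/u = 0.0499.
Q is then a monomial in u, q:
δQ/Q = √((δu/u)² + (-1·δq/q)²) = √(0.00249 + 0.000282) = 0.0526
Q = 0.514, so δQ = 0.0526 × 0.514 = 0.0271.

0.514 ± 0.0271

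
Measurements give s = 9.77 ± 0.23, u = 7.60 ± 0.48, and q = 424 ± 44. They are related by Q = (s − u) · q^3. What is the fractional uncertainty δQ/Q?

Let w = s − u = 2.17. δw = √(δs² + δu²) = √(0.0529 + 0.230) = 0.532, so δw/w = 0.245.
Q is then a monomial in w, q:
δQ/Q = √((δw/w)² + (3·δq/q)²) = √(0.0602 + 0.0969) = 0.396

0.396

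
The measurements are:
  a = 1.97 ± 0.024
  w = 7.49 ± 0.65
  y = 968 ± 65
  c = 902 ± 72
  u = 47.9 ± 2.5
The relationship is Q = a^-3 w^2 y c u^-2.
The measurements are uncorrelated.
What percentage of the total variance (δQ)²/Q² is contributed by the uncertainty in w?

(δQ/Q)² = (-3·δa/a)² + (2·δw/w)² + (1·δy/y)² + (1·δc/c)² + (-2·δu/u)²
  a term: (-3×0.0122)² = 0.00134
  w term: (2×0.0868)² = 0.0301
  y term: (1×0.0671)² = 0.00451
  c term: (1×0.0798)² = 0.00637
  u term: (-2×0.0522)² = 0.0109
Total = 0.0532. Share from w = 0.0301/0.0532 = 0.566.

56.6%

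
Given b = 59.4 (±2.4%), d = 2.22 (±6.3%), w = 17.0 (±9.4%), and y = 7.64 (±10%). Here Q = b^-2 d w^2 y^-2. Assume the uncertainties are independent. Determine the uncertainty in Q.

Since Q is a product/quotient, work with relative uncertainties:
  (-2·δb/b)² = (-2×0.0240)² = 0.00230;  (1·δd/d)² = (1×0.0630)² = 0.00397;  (2·δw/w)² = (2×0.0940)² = 0.0353;  (-2·δy/y)² = (-2×0.100)² = 0.0400
δQ/Q = √(0.0816) = 0.286
Q = 0.00312, so δQ = 0.286 × 0.00312 = 0.000890.

0.000890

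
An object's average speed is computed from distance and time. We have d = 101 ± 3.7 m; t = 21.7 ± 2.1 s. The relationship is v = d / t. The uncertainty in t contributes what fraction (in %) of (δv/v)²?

87.5%

(δv/v)² = (1·δd/d)² + (-1·δt/t)²
  d term: (1×0.0366)² = 0.00134
  t term: (-1×0.0968)² = 0.00937
Total = 0.0107. Share from t = 0.00937/0.0107 = 0.875.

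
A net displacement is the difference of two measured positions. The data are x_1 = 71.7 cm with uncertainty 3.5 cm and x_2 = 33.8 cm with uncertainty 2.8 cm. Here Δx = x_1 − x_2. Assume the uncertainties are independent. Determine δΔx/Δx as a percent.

Absolute uncertainties add in quadrature for a linear combination:
  (δx_1)² = 12.2;  (δx_2)² = 7.84
δΔx = √(20.1) = 4.48 cm
Δx = 37.9 cm, so δΔx/Δx = 4.48/37.9 = 0.118.

11.8%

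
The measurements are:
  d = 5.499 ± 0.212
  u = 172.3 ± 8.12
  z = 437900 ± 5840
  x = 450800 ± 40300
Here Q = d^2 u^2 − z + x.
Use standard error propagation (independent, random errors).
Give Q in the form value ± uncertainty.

Let p = d^2·u^2 = 897700. δp/p = √((2·δd/d)² + (2·δu/u)²) = √(0.00595 + 0.00888) = 0.122, so δp = 1.09e+05.
Q = p − z + x: δQ = √(δp² + δz² + δx²) = √(1.2e+10 + 3.41e+07 + 1.62e+09) = 1.17e+05
Q = 910600.

(9.106 ± 1.17) × 10^5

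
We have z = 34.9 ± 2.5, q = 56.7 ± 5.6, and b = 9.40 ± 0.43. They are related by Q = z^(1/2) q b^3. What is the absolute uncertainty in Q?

48100

Each factor contributes (exponent × relative error)² to (δQ/Q)²:
  (½·δz/z)² = (0.5×0.0716)² = 0.00128;  (1·δq/q)² = (1×0.0988)² = 0.00975;  (3·δb/b)² = (3×0.0457)² = 0.0188
δQ/Q = √(0.0299) = 0.173
Q = 2.78e+05, so δQ = 0.173 × 2.78e+05 = 48100.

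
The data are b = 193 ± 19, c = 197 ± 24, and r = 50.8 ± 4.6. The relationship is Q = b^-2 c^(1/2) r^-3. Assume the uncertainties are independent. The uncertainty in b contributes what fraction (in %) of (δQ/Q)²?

(δQ/Q)² = (-2·δb/b)² + (½·δc/c)² + (-3·δr/r)²
  b term: (-2×0.0984)² = 0.0388
  c term: (0.5×0.122)² = 0.00371
  r term: (-3×0.0906)² = 0.0738
Total = 0.116. Share from b = 0.0388/0.116 = 0.333.

33.3%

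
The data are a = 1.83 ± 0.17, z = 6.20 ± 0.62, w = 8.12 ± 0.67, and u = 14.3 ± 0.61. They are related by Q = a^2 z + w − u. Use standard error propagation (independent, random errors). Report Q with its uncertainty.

14.6 ± 4.47

Let p = a^2·z = 20.8. δp/p = √((2·δa/a)² + (1·δz/z)²) = √(0.0345 + 0.0100) = 0.211, so δp = 4.38.
Q = p + w − u: δQ = √(δp² + δw² + δu²) = √(19.2 + 0.449 + 0.372) = 4.47
Q = 14.6.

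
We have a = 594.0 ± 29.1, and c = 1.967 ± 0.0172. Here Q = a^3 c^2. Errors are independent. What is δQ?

Products/powers → add relative errors in quadrature, weighted by exponent:
  (3·δa/a)² = (3×0.0490)² = 0.0216;  (2·δc/c)² = (2×0.00874)² = 0.000306
δQ/Q = √(0.0219) = 0.148
Q = 8.109e+08, so δQ = 0.148 × 8.109e+08 = 1.2e+08.

1.2e+08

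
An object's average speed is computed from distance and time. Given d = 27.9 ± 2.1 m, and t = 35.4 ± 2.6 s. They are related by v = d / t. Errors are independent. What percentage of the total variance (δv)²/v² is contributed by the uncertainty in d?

51.2%

(δv/v)² = (1·δd/d)² + (-1·δt/t)²
  d term: (1×0.0753)² = 0.00567
  t term: (-1×0.0734)² = 0.00539
Total = 0.0111. Share from d = 0.00567/0.0111 = 0.512.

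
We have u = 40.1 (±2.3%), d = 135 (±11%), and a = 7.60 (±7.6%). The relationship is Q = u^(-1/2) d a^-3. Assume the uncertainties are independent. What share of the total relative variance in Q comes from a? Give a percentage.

(δQ/Q)² = (−½·δu/u)² + (1·δd/d)² + (-3·δa/a)²
  u term: (-0.5×0.0230)² = 0.000132
  d term: (1×0.110)² = 0.0121
  a term: (-3×0.0760)² = 0.0520
Total = 0.0642. Share from a = 0.0520/0.0642 = 0.810.

81.0%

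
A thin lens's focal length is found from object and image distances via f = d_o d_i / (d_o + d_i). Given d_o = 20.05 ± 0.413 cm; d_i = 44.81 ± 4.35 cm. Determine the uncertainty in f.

∂f/∂d_o = (d_i/(d_o+d_i))² = 0.477;  ∂f/∂d_i = (d_o/(d_o+d_i))² = 0.0956
δf = √((∂f/∂d_o · δd_o)² + (∂f/∂d_i · δd_i)²) = √(0.0389 + 0.173) = 0.460 cm

0.460 cm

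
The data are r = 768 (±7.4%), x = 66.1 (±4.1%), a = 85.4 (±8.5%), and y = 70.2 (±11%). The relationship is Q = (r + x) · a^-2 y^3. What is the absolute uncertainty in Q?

14900

Let u = r + x = 834. δu = √(δr² + δx²) = √(3230 + 7.34) = 56.9, so δu/u = 0.0682.
Q is then a monomial in u, a, y:
δQ/Q = √((δu/u)² + (-2·δa/a)² + (3·δy/y)²) = √(0.00465 + 0.0289 + 0.109) = 0.377
Q = 39600, so δQ = 0.377 × 39600 = 14900.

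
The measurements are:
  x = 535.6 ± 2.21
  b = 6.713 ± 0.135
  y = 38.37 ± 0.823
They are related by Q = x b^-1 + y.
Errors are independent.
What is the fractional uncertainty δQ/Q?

0.0155

Let p = x·b^-1 = 79.79. δp/p = √((1·δx/x)² + (-1·δb/b)²) = √(1.7e-05 + 0.000404) = 0.0205, so δp = 1.64.
Q = p + y: δQ = √(δp² + δy²) = √(2.68 + 0.677) = 1.83
Q = 118.2, so δQ/Q = 1.83/118.2 = 0.0155.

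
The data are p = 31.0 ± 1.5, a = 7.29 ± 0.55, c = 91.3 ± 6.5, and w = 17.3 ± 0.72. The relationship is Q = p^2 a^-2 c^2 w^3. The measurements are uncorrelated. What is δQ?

2.04e+08

Q is a product of powers, so relative uncertainties combine in quadrature:
  (2·δp/p)² = (2×0.0484)² = 0.00937;  (-2·δa/a)² = (-2×0.0754)² = 0.0228;  (2·δc/c)² = (2×0.0712)² = 0.0203;  (3·δw/w)² = (3×0.0416)² = 0.0156
δQ/Q = √(0.0680) = 0.261
Q = 7.8e+08, so δQ = 0.261 × 7.8e+08 = 2.04e+08.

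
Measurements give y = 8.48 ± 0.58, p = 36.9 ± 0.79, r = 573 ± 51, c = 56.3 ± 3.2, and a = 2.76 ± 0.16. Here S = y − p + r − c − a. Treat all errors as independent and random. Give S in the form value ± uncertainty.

For a sum/difference, combine absolute errors in quadrature:
  (δy)² = 0.336;  (δp)² = 0.624;  (δr)² = 2600;  (δc)² = 10.2;  (δa)² = 0.0256
δS = √(2610) = 51.1
S = 486.

486 ± 51.1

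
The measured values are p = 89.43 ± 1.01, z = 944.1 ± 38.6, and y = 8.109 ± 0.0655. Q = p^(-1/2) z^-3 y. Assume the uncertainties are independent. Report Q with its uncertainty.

Q is a product of powers, so relative uncertainties combine in quadrature:
  (−½·δp/p)² = (-0.5×0.0113)² = 3.19e-05;  (-3·δz/z)² = (-3×0.0409)² = 0.0150;  (1·δy/y)² = (1×0.00808)² = 6.52e-05
δQ/Q = √(0.0151) = 0.123
Q = 1.019e-09, so δQ = 0.123 × 1.019e-09 = 1.25e-10.

(1.019 ± 0.125) × 10^-9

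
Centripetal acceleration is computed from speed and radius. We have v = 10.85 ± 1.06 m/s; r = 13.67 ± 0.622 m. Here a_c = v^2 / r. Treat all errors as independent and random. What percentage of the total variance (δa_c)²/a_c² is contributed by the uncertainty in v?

94.9%

(δa_c/a_c)² = (2·δv/v)² + (-1·δr/r)²
  v term: (2×0.0977)² = 0.0382
  r term: (-1×0.0455)² = 0.00207
Total = 0.0402. Share from v = 0.0382/0.0402 = 0.949.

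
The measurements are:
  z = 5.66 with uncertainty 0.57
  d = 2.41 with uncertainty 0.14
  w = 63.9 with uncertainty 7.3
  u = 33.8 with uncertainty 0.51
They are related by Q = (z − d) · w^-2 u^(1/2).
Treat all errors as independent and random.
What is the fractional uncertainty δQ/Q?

0.291

Let h = z − d = 3.25. δh = √(δz² + δd²) = √(0.325 + 0.0196) = 0.587, so δh/h = 0.181.
Q is then a monomial in h, w, u:
δQ/Q = √((δh/h)² + (-2·δw/w)² + (½·δu/u)²) = √(0.0326 + 0.0522 + 5.69e-05) = 0.291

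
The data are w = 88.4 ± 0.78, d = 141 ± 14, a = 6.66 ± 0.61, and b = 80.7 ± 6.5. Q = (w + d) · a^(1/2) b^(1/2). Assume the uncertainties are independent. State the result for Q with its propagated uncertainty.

Let u = w + d = 229. δu = √(δw² + δd²) = √(0.608 + 196) = 14.0, so δu/u = 0.0611.
Q is then a monomial in u, a, b:
δQ/Q = √((δu/u)² + (½·δa/a)² + (½·δb/b)²) = √(0.00374 + 0.00210 + 0.00162) = 0.0863
Q = 5320, so δQ = 0.0863 × 5320 = 459.

5320 ± 459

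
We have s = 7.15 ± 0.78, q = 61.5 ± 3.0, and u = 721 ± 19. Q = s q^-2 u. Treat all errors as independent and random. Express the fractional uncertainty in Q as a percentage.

Each factor contributes (exponent × relative error)² to (δQ/Q)²:
  (1·δs/s)² = (1×0.109)² = 0.0119;  (-2·δq/q)² = (-2×0.0488)² = 0.00952;  (1·δu/u)² = (1×0.0264)² = 0.000694
δQ/Q = √(0.0221) = 0.149

14.9%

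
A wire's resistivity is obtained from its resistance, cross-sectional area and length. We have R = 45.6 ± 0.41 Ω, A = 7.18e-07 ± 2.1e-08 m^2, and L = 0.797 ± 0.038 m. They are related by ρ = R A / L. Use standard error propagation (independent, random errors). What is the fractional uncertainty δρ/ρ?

ρ is a product of powers, so relative uncertainties combine in quadrature:
  (1·δR/R)² = (1×0.00899)² = 8.08e-05;  (1·δA/A)² = (1×0.0292)² = 0.000855;  (-1·δL/L)² = (-1×0.0477)² = 0.00227
δρ/ρ = √(0.00321) = 0.0567

0.0567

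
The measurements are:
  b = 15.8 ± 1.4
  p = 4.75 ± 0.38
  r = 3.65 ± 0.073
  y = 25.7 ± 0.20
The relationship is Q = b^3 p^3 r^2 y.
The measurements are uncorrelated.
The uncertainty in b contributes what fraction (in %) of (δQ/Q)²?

(δQ/Q)² = (3·δb/b)² + (3·δp/p)² + (2·δr/r)² + (1·δy/y)²
  b term: (3×0.0886)² = 0.0707
  p term: (3×0.0800)² = 0.0576
  r term: (2×0.0200)² = 0.00160
  y term: (1×0.00778)² = 6.06e-05
Total = 0.130. Share from b = 0.0707/0.130 = 0.544.

54.4%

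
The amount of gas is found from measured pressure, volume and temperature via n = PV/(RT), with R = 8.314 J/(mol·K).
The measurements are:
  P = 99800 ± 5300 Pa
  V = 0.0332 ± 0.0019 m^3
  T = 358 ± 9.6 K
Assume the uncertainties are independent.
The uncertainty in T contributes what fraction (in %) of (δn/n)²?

(δn/n)² = (1·δP/P)² + (1·δV/V)² + (-1·δT/T)²
  P term: (1×0.0531)² = 0.00282
  V term: (1×0.0572)² = 0.00328
  T term: (-1×0.0268)² = 0.000719
Total = 0.00681. Share from T = 0.000719/0.00681 = 0.106.

10.6%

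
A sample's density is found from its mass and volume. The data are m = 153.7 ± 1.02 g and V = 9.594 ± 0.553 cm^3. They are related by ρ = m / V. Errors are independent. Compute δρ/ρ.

ρ is a product of powers, so relative uncertainties combine in quadrature:
  (1·δm/m)² = (1×0.00664)² = 4.4e-05;  (-1·δV/V)² = (-1×0.0576)² = 0.00332
δρ/ρ = √(0.00337) = 0.0580

0.0580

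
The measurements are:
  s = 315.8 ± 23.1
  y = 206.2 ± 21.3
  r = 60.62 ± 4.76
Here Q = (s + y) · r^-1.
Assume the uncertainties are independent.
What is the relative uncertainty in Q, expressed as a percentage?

Let u = s + y = 522.0. δu = √(δs² + δy²) = √(534 + 454) = 31.4, so δu/u = 0.0602.
Q is then a monomial in u, r:
δQ/Q = √((δu/u)² + (-1·δr/r)²) = √(0.00362 + 0.00617) = 0.0989

9.89%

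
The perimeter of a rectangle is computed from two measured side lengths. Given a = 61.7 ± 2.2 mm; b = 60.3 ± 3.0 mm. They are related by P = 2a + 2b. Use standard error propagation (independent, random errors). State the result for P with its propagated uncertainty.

244 ± 7.44 mm

Sums and differences: (δP)² = Σ (cᵢ δxᵢ)².
  (2·δa)² = 19.4;  (2·δb)² = 36.0
δP = √(55.4) = 7.44 mm
P = 244 mm.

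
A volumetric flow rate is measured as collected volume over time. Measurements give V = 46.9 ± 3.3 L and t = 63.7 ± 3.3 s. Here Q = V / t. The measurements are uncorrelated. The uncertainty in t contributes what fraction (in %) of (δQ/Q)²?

(δQ/Q)² = (1·δV/V)² + (-1·δt/t)²
  V term: (1×0.0704)² = 0.00495
  t term: (-1×0.0518)² = 0.00268
Total = 0.00763. Share from t = 0.00268/0.00763 = 0.352.

35.2%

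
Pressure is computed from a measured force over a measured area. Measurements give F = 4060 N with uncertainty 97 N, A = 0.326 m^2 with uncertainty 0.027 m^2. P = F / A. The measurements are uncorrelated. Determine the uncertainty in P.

P is a product of powers, so relative uncertainties combine in quadrature:
  (1·δF/F)² = (1×0.0239)² = 0.000571;  (-1·δA/A)² = (-1×0.0828)² = 0.00686
δP/P = √(0.00743) = 0.0862
P = 12500 Pa, so δP = 0.0862 × 12500 = 1070 Pa.

1070 Pa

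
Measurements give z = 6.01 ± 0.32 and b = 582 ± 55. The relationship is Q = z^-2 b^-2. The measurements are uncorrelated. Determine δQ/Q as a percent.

Q is a product of powers, so relative uncertainties combine in quadrature:
  (-2·δz/z)² = (-2×0.0532)² = 0.0113;  (-2·δb/b)² = (-2×0.0945)² = 0.0357
δQ/Q = √(0.0471) = 0.217

21.7%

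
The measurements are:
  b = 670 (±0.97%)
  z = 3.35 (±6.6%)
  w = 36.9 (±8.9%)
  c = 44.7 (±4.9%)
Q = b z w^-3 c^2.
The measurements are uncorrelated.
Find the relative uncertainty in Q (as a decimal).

0.292

Since Q is a product/quotient, work with relative uncertainties:
  (1·δb/b)² = (1×0.00970)² = 9.41e-05;  (1·δz/z)² = (1×0.0660)² = 0.00436;  (-3·δw/w)² = (-3×0.0890)² = 0.0713;  (2·δc/c)² = (2×0.0490)² = 0.00960
δQ/Q = √(0.0853) = 0.292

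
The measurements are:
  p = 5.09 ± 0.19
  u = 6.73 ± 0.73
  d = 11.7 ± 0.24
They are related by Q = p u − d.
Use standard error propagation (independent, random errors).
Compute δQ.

3.94

Let w = p·u = 34.3. δw/w = √((1·δp/p)² + (1·δu/u)²) = √(0.00139 + 0.0118) = 0.115, so δw = 3.93.
Q = w − d: δQ = √(δw² + δd²) = √(15.4 + 0.0576) = 3.94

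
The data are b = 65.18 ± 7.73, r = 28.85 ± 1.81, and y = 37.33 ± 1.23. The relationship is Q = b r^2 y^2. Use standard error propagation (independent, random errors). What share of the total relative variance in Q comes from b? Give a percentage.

(δQ/Q)² = (1·δb/b)² + (2·δr/r)² + (2·δy/y)²
  b term: (1×0.119)² = 0.0141
  r term: (2×0.0627)² = 0.0157
  y term: (2×0.0329)² = 0.00434
Total = 0.0342. Share from b = 0.0141/0.0342 = 0.412.

41.2%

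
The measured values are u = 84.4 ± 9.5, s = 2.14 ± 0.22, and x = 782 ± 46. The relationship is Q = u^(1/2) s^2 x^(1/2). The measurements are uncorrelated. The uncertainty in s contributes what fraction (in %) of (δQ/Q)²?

(δQ/Q)² = (½·δu/u)² + (2·δs/s)² + (½·δx/x)²
  u term: (0.5×0.113)² = 0.00317
  s term: (2×0.103)² = 0.0423
  x term: (0.5×0.0588)² = 0.000865
Total = 0.0463. Share from s = 0.0423/0.0463 = 0.913.

91.3%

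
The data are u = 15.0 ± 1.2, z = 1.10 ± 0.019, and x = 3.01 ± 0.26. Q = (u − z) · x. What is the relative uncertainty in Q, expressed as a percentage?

Let w = u − z = 13.9. δw = √(δu² + δz²) = √(1.44 + 0.000361) = 1.20, so δw/w = 0.0863.
Q is then a monomial in w, x:
δQ/Q = √((δw/w)² + (1·δx/x)²) = √(0.00745 + 0.00746) = 0.122

12.2%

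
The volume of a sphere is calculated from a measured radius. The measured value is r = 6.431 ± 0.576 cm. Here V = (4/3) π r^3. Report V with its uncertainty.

1114 ± 299 cm^3

V ∝ r^3, so δV/V = |3| · δr/r = 3 × 0.0896 = 0.269.
V = 1114 cm^3, so δV = 0.269 × 1114 = 299 cm^3.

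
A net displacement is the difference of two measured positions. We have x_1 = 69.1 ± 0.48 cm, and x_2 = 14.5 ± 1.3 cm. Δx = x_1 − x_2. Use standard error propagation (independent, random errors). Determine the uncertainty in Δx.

For a sum/difference, combine absolute errors in quadrature:
  (δx_1)² = 0.230;  (δx_2)² = 1.69
δΔx = √(1.92) = 1.39 cm

1.39 cm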